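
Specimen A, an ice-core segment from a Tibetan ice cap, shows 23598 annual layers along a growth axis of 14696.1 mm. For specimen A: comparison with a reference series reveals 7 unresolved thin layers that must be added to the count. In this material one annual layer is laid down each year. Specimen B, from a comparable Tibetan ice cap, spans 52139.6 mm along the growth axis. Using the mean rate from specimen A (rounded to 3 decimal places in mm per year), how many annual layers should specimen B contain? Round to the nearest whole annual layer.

83691 annual layers

Specimen A: true annual layer count = 23598 + 7 = 23605.
A: 14696.1 mm over 23605 years gives 14696.1 / 23605 ≈ 0.623 mm per year.
Specimen B: 52139.6 mm / 0.623 mm per year = 83691.17 years ≈ 83691 annual layers.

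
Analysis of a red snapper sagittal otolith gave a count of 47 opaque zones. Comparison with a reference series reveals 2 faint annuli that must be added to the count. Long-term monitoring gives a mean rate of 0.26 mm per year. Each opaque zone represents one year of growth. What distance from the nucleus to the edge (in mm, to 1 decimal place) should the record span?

Adjusted count: 47 + 2 = 49 opaque zones.
Predicted length = 0.26 mm/year × 49 years = 12.7 mm.

12.7 mm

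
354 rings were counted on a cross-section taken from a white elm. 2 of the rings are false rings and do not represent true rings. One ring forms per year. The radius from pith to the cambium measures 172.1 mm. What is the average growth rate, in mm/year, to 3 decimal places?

Correcting the raw count gives 354 − 2 = 352 true rings.
172.1 mm over 352 years gives 172.1 / 352 ≈ 0.489 mm/year.

0.489 mm/year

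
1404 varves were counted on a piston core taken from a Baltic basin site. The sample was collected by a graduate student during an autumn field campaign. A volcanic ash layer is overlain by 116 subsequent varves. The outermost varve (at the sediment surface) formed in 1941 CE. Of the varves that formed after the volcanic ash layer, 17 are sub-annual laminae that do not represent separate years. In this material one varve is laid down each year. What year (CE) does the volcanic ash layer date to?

116 varves post-date the volcanic ash layer.
Removing the 17 false varves leaves 116 − 17 = 99 true varves beyond the volcanic ash layer.
The varve at the sediment surface is 1941 CE, so the volcanic ash layer dates to 1941 − 99 = 1842 CE.

1842 CE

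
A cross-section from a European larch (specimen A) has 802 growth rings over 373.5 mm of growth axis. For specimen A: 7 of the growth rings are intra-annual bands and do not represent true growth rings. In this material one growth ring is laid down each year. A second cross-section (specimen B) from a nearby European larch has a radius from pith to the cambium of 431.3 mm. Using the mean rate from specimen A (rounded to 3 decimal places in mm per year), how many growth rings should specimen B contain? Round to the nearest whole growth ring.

Specimen A: adjusted count: 802 − 7 = 795 growth rings.
A: 373.5 mm over 795 years gives 373.5 / 795 ≈ 0.470 mm per year.
Specimen B: 431.3 mm / 0.470 mm per year = 917.66 years ≈ 918 growth rings.

918 growth rings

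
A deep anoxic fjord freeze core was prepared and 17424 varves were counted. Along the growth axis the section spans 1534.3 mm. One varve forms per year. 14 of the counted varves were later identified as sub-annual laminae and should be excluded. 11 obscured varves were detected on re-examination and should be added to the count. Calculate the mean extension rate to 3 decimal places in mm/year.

0.088 mm/year

Correcting the raw count gives 17424 − 14 + 11 = 17421 true varves.
1534.3 mm over 17421 years gives 1534.3 / 17421 ≈ 0.088 mm/year.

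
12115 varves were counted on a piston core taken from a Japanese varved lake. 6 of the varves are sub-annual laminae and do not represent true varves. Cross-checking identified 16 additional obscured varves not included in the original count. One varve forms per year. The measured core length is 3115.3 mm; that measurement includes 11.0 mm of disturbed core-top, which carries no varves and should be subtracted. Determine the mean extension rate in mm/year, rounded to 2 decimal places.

0.26 mm/year

True varve count = 12115 − 6 + 16 = 12125.
Removing the 11.0 mm offcut leaves 3115.3 − 11.0 = 3104.3 mm.
Mean rate = 3104.3 mm / 12125 years ≈ 0.26 mm/year.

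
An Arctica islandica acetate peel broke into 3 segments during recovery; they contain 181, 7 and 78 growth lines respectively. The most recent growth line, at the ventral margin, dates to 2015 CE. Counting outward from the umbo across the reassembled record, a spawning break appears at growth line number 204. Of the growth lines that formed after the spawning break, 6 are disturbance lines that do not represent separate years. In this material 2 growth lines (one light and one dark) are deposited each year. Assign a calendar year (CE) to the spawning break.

Total growth lines = 181 + 7 + 78 = 266.
Between growth line 204 and the ventral margin there are 266 − 204 = 62 growth lines.
Excluding 6 false growth lines: 62 − 6 = 56.
With 2 growth lines per year, 56 / 2 = 28 years.
The growth line at the ventral margin is 2015 CE, so the spawning break dates to 2015 − 28 = 1987 CE.

1987 CE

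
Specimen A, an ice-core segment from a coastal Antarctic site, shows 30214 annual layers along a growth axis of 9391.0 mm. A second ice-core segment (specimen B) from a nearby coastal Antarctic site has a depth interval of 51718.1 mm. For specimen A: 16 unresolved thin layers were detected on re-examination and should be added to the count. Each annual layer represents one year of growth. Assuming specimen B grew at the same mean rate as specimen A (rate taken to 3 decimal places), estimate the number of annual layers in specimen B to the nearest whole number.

166296 annual layers

Specimen A: after corrections the count is 30214 + 16 = 30230 annual layers.
A: Extension rate ≈ 9391.0 / 30230 = 0.311 mm/year.
B spans 51718.1 / 0.311 = 166296.14 years ≈ 166296 annual layers.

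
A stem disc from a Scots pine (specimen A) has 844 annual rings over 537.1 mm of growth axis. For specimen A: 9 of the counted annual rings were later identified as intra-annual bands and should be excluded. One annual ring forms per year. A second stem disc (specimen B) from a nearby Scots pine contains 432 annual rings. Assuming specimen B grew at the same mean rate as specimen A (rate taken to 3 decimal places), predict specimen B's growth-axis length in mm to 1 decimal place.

277.8 mm

Specimen A: true annual ring count = 844 − 9 = 835.
A: Mean rate = 537.1 mm / 835 years ≈ 0.643 mm/yr.
For B, 0.643 mm/year × 432 years = 277.8 mm.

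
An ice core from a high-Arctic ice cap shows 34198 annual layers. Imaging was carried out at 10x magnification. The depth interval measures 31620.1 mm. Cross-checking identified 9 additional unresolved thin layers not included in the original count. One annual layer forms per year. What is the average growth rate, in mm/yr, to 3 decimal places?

Adjusted count: 34198 + 9 = 34207 annual layers.
31620.1 mm over 34207 years gives 31620.1 / 34207 ≈ 0.924 mm/yr.

0.924 mm/yr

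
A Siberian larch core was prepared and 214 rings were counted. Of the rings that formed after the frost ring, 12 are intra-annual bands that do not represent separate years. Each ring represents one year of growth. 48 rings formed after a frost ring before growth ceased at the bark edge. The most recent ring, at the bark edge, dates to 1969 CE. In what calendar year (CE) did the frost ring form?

48 rings formed after the frost ring.
Excluding 12 false rings: 48 − 12 = 36.
Counting back 36 years from 1969 CE places the frost ring in 1969 − 36 = 1933 CE.

1933 CE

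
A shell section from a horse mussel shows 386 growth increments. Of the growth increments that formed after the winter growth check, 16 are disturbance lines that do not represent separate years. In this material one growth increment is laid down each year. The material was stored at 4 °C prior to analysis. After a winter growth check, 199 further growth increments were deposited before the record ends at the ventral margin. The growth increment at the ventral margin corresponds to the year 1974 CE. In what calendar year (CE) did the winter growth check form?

1791 CE

199 growth increments post-date the winter growth check.
199 − 16 false = 183 true growth increments after the winter growth check.
The growth increment at the ventral margin is 1974 CE, so the winter growth check dates to 1974 − 183 = 1791 CE.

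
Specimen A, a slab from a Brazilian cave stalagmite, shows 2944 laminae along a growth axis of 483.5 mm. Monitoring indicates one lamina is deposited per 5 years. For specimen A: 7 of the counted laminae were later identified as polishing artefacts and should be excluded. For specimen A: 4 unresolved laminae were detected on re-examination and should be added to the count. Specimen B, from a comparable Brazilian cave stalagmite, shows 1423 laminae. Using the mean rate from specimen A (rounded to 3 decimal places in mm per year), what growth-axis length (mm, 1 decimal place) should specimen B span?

234.8 mm

Specimen A: after corrections the count is 2944 − 7 + 4 = 2941 laminae.
Specimen A: 2941 laminae at 5 years each span 2941 × 5 = 14705 years.
A: 483.5 mm over 14705 years gives 483.5 / 14705 ≈ 0.033 mm/yr.
Specimen B: 1423 laminae at 5 years each span 1423 × 5 = 7115 years. For B, 0.033 mm/year × 7115 years = 234.8 mm.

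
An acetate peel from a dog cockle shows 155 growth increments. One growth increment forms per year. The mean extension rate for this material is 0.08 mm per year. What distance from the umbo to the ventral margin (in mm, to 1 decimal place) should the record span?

12.4 mm

155 years of growth are recorded.
Length ≈ 0.08 × 155 = 12.4 mm.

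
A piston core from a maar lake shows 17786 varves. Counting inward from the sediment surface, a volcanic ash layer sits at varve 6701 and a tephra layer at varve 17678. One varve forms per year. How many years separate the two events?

10977 yr

17678 − 6701 = 10977 varves lie between the two events.
That is 10977 years at one varve per year.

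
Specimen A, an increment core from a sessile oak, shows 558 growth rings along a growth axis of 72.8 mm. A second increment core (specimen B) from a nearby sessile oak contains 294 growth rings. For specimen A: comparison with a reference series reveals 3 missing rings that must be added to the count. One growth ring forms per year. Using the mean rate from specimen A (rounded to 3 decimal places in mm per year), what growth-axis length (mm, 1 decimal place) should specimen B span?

Specimen A: correcting the raw count gives 558 + 3 = 561 true growth rings.
A: Mean rate = 72.8 mm / 561 years ≈ 0.130 mm/year.
For B, 0.130 mm/year × 294 years = 38.2 mm.

38.2 mm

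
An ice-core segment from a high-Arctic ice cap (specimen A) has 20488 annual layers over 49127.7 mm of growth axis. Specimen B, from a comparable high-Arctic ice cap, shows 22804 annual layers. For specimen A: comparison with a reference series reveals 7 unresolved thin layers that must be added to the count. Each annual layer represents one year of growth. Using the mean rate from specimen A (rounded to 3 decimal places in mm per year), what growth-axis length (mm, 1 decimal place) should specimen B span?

54661.2 mm

Specimen A: true annual layer count = 20488 + 7 = 20495.
A: Extension rate ≈ 49127.7 / 20495 = 2.397 mm per year.
B's length ≈ 2.397 × 22804 = 54661.2 mm.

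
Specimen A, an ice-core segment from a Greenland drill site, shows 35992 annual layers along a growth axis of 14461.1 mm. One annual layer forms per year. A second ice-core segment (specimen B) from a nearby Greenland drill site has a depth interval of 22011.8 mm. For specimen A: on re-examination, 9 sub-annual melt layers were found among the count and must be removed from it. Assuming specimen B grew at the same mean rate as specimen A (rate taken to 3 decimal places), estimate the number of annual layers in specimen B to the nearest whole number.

Specimen A: true annual layer count = 35992 − 9 = 35983.
A: 14461.1 mm over 35983 years gives 14461.1 / 35983 ≈ 0.402 mm/year.
For B, 22011.8 / 0.402 = 54755.72 years ≈ 54756 annual layers.

54756 annual layers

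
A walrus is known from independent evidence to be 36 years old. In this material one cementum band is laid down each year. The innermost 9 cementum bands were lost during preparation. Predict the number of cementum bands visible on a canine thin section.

One cementum band per year gives 36 cementum bands over 36 years.
Subtracting the 9 cementum bands not captured gives 36 − 9 = 27 cementum bands in the record.

27 cementum bands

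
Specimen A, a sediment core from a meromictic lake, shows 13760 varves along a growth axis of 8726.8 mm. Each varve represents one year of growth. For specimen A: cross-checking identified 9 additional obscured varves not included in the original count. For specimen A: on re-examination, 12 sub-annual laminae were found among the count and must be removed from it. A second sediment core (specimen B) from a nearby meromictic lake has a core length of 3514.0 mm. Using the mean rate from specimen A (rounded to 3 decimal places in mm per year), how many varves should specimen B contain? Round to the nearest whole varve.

5543 varves

Specimen A: true varve count = 13760 − 12 + 9 = 13757.
A: Mean rate = 8726.8 mm / 13757 years ≈ 0.634 mm per year.
B spans 3514.0 / 0.634 = 5542.59 years ≈ 5543 varves.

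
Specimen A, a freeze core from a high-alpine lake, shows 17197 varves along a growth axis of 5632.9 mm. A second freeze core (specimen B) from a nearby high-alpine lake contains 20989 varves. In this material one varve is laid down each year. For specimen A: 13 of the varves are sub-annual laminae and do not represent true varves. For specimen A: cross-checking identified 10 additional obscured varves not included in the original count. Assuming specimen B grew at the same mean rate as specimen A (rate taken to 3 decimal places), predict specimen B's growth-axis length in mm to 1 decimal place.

Specimen A: after corrections the count is 17197 − 13 + 10 = 17194 varves.
A: Extension rate ≈ 5632.9 / 17194 = 0.328 mm/yr.
Length of B = 0.328 × 20989 = 6884.4 mm.

6884.4 mm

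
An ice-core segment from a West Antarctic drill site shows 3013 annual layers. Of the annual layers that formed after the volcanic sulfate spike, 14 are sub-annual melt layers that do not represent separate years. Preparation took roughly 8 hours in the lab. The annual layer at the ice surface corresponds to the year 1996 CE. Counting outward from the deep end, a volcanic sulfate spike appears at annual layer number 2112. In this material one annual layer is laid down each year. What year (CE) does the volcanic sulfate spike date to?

1109 CE

3013 − 2112 = 901 annual layers lie beyond the volcanic sulfate spike toward the ice surface.
901 − 14 false = 887 true annual layers after the volcanic sulfate spike.
Counting back 887 years from 1996 CE places the volcanic sulfate spike in 1996 − 887 = 1109 CE.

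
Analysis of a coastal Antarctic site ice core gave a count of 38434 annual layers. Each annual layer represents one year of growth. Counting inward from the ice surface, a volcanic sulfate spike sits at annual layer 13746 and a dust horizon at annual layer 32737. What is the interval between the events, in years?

Separation: 32737 − 13746 = 18991 annual layers.
One annual layer per year makes the interval 18991 years.

18991 yr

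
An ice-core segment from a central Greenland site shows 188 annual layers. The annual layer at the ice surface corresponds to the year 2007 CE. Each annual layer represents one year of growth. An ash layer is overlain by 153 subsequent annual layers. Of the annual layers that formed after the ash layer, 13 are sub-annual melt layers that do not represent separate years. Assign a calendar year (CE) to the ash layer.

1867 CE

153 annual layers post-date the ash layer.
153 − 13 false = 140 true annual layers after the ash layer.
2007 − 140 = 1867 CE.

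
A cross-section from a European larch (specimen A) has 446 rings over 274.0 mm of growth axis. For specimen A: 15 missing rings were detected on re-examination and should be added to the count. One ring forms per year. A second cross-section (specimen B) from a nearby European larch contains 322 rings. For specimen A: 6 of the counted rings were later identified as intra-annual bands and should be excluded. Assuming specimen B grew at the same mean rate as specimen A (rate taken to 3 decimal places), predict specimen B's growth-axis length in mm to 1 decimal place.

Specimen A: after corrections the count is 446 − 6 + 15 = 455 rings.
A: Mean rate = 274.0 mm / 455 years ≈ 0.602 mm/year.
B's length ≈ 0.602 × 322 = 193.8 mm.

193.8 mm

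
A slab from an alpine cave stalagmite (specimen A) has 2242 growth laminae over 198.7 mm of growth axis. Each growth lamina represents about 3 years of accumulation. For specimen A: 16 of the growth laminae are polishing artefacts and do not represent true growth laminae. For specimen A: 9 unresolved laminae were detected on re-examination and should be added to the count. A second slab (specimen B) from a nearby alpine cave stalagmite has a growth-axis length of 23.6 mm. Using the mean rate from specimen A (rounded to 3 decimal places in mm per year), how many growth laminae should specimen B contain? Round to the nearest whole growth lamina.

262 growth laminae

Specimen A: correcting the raw count gives 2242 − 16 + 9 = 2235 true growth laminae.
Specimen A: at 3 years per growth lamina, 2235 × 3 = 6705 years.
A: 198.7 mm over 6705 years gives 198.7 / 6705 ≈ 0.030 mm/year.
B spans 23.6 / 0.030 = 786.67 years; at 3 years per growth lamina that is 786.67 / 3 ≈ 262 growth laminae.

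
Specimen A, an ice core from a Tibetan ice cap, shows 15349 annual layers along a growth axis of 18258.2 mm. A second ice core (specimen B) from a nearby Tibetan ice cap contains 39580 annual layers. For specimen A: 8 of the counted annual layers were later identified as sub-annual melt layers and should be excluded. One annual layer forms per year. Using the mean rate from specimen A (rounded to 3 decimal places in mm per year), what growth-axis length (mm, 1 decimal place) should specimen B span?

Specimen A: after corrections the count is 15349 − 8 = 15341 annual layers.
A: Mean rate = 18258.2 mm / 15341 years ≈ 1.190 mm/yr.
Length of B = 1.190 × 39580 = 47100.2 mm.

47100.2 mm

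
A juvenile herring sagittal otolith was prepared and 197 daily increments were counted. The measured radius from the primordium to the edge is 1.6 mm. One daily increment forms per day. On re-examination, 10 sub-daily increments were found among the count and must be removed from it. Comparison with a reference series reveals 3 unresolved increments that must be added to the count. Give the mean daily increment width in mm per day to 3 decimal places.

0.008 mm per day

After corrections the count is 197 − 10 + 3 = 190 daily increments.
Extension rate ≈ 1.6 / 190 = 0.008 mm per day.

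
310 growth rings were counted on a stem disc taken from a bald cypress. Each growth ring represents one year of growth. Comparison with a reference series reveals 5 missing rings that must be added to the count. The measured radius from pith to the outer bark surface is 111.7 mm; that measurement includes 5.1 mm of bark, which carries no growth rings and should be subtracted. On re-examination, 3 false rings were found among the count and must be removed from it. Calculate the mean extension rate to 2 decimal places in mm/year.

After corrections the count is 310 − 3 + 5 = 312 growth rings.
The growth record spans 111.7 − 5.1 = 106.6 mm.
Extension rate ≈ 106.6 / 312 = 0.34 mm/year.

0.34 mm/year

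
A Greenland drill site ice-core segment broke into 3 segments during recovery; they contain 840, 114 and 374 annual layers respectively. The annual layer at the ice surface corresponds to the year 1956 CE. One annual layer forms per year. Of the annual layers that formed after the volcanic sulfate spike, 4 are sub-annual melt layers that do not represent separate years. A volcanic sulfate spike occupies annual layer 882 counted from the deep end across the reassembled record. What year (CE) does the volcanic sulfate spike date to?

1514 CE

Total annual layers = 840 + 114 + 374 = 1328.
Between annual layer 882 and the ice surface there are 1328 − 882 = 446 annual layers.
446 − 4 false = 442 true annual layers after the volcanic sulfate spike.
1956 − 442 = 1514 CE.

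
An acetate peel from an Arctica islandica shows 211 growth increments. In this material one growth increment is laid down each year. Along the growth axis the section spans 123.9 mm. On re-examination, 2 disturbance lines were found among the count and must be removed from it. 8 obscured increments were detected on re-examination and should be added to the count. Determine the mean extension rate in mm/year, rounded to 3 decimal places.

0.571 mm/year

True growth increment count = 211 − 2 + 8 = 217.
123.9 mm over 217 years gives 123.9 / 217 ≈ 0.571 mm/year.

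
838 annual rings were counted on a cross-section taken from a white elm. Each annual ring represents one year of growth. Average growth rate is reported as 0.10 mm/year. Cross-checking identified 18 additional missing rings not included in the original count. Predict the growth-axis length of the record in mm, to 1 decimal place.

85.6 mm

Adjusted count: 838 + 18 = 856 annual rings.
856 years at 0.10 mm/year gives 0.10 × 856 = 85.6 mm.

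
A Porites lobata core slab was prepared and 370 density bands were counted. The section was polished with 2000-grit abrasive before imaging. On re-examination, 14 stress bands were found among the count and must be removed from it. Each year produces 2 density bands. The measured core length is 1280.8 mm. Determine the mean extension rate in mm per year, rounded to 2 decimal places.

7.20 mm per year

After corrections the count is 370 − 14 = 356 density bands.
356 density bands at 2 per year is 356 / 2 = 178 years.
Mean rate = 1280.8 mm / 178 years ≈ 7.20 mm per year.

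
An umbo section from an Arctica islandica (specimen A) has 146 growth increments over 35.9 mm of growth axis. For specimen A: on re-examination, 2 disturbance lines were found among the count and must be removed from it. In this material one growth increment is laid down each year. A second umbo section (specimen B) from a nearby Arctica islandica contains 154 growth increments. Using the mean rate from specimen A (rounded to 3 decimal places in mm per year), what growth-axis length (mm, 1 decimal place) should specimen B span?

38.3 mm

Specimen A: after corrections the count is 146 − 2 = 144 growth increments.
A: Extension rate ≈ 35.9 / 144 = 0.249 mm per year.
B's length ≈ 0.249 × 154 = 38.3 mm.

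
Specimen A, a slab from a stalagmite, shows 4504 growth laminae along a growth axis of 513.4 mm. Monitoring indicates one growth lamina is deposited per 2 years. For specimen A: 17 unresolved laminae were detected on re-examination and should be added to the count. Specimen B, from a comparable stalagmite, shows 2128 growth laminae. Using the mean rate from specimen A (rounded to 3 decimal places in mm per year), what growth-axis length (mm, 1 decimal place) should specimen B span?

242.6 mm

Specimen A: true growth lamina count = 4504 + 17 = 4521.
Specimen A: 4521 growth laminae at 2 years each span 4521 × 2 = 9042 years.
A: 513.4 mm over 9042 years gives 513.4 / 9042 ≈ 0.057 mm/year.
Specimen B: 2128 growth laminae at 2 years each span 2128 × 2 = 4256 years. Length of B = 0.057 × 4256 = 242.6 mm.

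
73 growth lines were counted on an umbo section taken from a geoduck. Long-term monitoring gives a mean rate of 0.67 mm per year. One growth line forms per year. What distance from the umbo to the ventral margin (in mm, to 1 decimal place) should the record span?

The record spans 73 years at 0.67 mm per year.
Predicted length = 0.67 mm/year × 73 years = 48.9 mm.

48.9 mm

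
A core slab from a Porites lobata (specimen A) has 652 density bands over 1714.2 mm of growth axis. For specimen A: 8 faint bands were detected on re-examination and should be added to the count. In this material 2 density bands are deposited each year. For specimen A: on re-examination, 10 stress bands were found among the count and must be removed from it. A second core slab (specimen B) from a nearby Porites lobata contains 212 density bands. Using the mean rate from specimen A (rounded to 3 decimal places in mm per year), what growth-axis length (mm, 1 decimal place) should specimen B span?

Specimen A: after corrections the count is 652 − 10 + 8 = 650 density bands.
Specimen A: 650 density bands at 2 per year is 650 / 2 = 325 years.
A: 1714.2 mm over 325 years gives 1714.2 / 325 ≈ 5.274 mm/yr.
Specimen B: dividing by 2 density bands per year: 212 / 2 = 106 years. B's length ≈ 5.274 × 106 = 559.0 mm.

559.0 mm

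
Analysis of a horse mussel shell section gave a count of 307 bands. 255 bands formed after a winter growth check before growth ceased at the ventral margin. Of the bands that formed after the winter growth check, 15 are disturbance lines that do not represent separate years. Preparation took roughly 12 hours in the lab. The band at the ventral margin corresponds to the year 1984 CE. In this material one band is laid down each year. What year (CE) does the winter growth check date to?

255 bands formed after the winter growth check.
255 − 15 false = 240 true bands after the winter growth check.
1984 − 240 = 1744 CE.

1744 CE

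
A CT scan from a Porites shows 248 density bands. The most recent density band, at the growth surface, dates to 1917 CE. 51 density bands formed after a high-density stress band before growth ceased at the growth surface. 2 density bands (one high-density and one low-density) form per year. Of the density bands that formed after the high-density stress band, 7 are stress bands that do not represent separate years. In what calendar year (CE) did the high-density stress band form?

51 density bands post-date the high-density stress band.
51 − 7 false = 44 true density bands after the high-density stress band.
With 2 density bands per year, 44 / 2 = 22 years.
Counting back 22 years from 1917 CE places the high-density stress band in 1917 − 22 = 1895 CE.

1895 CE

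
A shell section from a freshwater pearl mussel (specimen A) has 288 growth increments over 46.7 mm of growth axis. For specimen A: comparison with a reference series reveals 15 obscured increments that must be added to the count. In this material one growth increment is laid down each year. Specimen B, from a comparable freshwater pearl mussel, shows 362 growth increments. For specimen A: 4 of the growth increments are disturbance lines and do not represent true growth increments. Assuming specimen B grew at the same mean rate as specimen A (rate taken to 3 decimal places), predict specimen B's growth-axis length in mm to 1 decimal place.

Specimen A: true growth increment count = 288 − 4 + 15 = 299.
A: 46.7 mm over 299 years gives 46.7 / 299 ≈ 0.156 mm/year.
For B, 0.156 mm/year × 362 years = 56.5 mm.

56.5 mm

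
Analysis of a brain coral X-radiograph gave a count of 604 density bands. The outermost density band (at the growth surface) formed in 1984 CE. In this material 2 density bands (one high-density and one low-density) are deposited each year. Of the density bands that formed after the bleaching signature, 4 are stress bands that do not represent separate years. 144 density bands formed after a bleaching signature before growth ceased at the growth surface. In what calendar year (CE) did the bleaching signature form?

There are 144 density bands younger than the bleaching signature.
Excluding 4 false density bands: 144 − 4 = 140.
Dividing by 2 density bands per year: 140 / 2 = 70 years.
The density band at the growth surface is 1984 CE, so the bleaching signature dates to 1984 − 70 = 1914 CE.

1914 CE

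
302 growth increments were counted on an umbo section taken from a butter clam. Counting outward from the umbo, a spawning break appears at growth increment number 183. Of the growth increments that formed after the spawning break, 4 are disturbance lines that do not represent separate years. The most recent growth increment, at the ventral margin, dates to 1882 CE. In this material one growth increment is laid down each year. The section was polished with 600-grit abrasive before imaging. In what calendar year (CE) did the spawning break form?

The spawning break sits at growth increment 183 from the umbo, so 302 − 183 = 119 growth increments formed after it.
Removing the 4 false growth increments leaves 119 − 4 = 115 true growth increments beyond the spawning break.
The growth increment at the ventral margin is 1882 CE, so the spawning break dates to 1882 − 115 = 1767 CE.

1767 CE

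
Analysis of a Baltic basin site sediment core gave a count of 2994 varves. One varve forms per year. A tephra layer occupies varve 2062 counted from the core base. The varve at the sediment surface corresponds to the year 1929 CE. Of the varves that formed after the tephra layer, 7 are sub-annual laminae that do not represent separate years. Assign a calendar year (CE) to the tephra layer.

The tephra layer sits at varve 2062 from the core base, so 2994 − 2062 = 932 varves formed after it.
932 − 7 false = 925 true varves after the tephra layer.
1929 − 925 = 1004 CE.

1004 CE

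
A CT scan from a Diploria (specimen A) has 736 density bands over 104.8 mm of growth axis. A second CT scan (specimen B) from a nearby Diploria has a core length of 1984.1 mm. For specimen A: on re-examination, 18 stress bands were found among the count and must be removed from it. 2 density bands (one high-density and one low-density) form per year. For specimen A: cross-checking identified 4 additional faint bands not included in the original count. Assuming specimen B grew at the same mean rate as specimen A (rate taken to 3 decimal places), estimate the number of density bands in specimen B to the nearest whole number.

13683 density bands

Specimen A: after corrections the count is 736 − 18 + 4 = 722 density bands.
Specimen A: 722 density bands at 2 per year is 722 / 2 = 361 years.
A: Mean rate = 104.8 mm / 361 years ≈ 0.290 mm per year.
Specimen B: 1984.1 mm / 0.290 mm per year = 6841.72 years; at 2 density bands per year that is 6841.72 × 2 ≈ 13683 density bands.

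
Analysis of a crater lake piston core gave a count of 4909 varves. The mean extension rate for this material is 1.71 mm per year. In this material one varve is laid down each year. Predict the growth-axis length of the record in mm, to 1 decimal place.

The record spans 4909 years at 1.71 mm per year.
Length ≈ 1.71 × 4909 = 8394.4 mm.

8394.4 mm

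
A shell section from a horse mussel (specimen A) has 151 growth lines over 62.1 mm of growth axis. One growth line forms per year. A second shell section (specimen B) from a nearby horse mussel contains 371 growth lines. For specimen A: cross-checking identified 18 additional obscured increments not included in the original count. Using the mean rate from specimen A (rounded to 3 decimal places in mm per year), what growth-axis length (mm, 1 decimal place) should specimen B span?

136.2 mm

Specimen A: adjusted count: 151 + 18 = 169 growth lines.
A: Mean rate = 62.1 mm / 169 years ≈ 0.367 mm per year.
B's length ≈ 0.367 × 371 = 136.2 mm.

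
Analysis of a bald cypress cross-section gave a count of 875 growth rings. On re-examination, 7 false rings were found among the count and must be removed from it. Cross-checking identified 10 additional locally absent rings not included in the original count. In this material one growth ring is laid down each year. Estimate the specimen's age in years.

878 yr

Correcting the raw count gives 875 − 7 + 10 = 878 true growth rings.
At one growth ring per year, that is 878 years.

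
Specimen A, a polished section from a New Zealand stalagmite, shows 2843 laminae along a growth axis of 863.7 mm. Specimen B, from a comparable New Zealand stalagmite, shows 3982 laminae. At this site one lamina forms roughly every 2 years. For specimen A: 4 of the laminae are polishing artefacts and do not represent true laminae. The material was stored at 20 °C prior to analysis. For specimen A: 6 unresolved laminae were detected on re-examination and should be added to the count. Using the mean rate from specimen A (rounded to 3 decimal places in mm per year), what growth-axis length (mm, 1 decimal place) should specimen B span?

1210.5 mm

Specimen A: adjusted count: 2843 − 4 + 6 = 2845 laminae.
Specimen A: 2845 laminae at 2 years each span 2845 × 2 = 5690 years.
A: Mean rate = 863.7 mm / 5690 years ≈ 0.152 mm/year.
Specimen B: 3982 laminae at 2 years each span 3982 × 2 = 7964 years. B's length ≈ 0.152 × 7964 = 1210.5 mm.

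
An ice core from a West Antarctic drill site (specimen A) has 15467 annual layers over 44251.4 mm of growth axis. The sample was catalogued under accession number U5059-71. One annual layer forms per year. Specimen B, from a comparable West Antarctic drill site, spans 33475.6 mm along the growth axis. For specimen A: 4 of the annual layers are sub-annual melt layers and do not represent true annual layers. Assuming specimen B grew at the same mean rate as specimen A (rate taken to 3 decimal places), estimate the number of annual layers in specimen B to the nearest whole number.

Specimen A: after corrections the count is 15467 − 4 = 15463 annual layers.
A: Extension rate ≈ 44251.4 / 15463 = 2.862 mm/year.
For B, 33475.6 / 2.862 = 11696.58 years ≈ 11697 annual layers.

11697 annual layers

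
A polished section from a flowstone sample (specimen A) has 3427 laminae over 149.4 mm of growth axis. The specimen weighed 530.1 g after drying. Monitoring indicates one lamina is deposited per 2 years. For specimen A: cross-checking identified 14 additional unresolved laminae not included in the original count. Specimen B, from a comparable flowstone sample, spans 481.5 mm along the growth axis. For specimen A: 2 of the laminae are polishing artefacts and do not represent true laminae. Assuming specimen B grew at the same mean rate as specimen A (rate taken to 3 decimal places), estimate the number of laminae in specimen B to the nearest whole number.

10943 laminae

Specimen A: true lamina count = 3427 − 2 + 14 = 3439.
Specimen A: at 2 years per lamina, 3439 × 2 = 6878 years.
A: Mean rate = 149.4 mm / 6878 years ≈ 0.022 mm/yr.
Specimen B: 481.5 mm / 0.022 mm per year = 21886.36 years; at 2 years per lamina that is 21886.36 / 2 ≈ 10943 laminae.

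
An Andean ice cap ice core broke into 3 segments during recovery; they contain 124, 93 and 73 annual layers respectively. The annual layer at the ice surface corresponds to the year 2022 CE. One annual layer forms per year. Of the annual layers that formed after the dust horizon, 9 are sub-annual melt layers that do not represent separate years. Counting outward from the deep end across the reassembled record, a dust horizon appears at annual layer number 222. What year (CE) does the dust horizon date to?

1963 CE

Total annual layers = 124 + 93 + 73 = 290.
Between annual layer 222 and the ice surface there are 290 − 222 = 68 annual layers.
Excluding 9 false annual layers: 68 − 9 = 59.
2022 − 59 = 1963 CE.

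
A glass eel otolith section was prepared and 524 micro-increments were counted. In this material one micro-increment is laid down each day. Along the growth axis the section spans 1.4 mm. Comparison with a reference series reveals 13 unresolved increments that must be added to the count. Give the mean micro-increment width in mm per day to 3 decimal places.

Correcting the raw count gives 524 + 13 = 537 true micro-increments.
Extension rate ≈ 1.4 / 537 = 0.003 mm per day.

0.003 mm per day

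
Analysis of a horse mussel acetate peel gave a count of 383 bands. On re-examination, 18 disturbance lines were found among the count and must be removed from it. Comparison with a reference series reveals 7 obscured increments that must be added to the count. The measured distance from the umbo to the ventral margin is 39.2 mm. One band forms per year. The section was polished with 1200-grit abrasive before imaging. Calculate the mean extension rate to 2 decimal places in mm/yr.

After corrections the count is 383 − 18 + 7 = 372 bands.
39.2 mm over 372 years gives 39.2 / 372 ≈ 0.11 mm/yr.

0.11 mm/yr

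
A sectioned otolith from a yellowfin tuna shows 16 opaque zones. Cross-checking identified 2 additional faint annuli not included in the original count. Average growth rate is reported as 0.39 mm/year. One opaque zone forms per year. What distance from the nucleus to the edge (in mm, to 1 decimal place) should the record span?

After corrections the count is 16 + 2 = 18 opaque zones.
Length ≈ 0.39 × 18 = 7.0 mm.

7.0 mm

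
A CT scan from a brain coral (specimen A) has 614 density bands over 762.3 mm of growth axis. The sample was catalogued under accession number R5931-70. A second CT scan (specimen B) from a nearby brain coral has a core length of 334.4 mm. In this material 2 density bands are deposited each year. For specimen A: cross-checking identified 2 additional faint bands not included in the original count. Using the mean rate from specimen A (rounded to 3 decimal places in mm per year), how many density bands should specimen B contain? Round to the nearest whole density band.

270 density bands

Specimen A: true density band count = 614 + 2 = 616.
Specimen A: 616 density bands at 2 per year is 616 / 2 = 308 years.
A: Mean rate = 762.3 mm / 308 years ≈ 2.475 mm per year.
For B, 334.4 / 2.475 = 135.11 years; at 2 density bands per year that is 135.11 × 2 ≈ 270 density bands.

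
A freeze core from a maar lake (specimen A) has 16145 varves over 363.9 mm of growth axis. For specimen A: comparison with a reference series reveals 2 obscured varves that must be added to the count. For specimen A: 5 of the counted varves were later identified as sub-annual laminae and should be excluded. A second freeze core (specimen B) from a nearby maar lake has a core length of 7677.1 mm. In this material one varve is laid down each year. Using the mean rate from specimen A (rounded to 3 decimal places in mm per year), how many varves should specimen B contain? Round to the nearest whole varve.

333787 varves

Specimen A: adjusted count: 16145 − 5 + 2 = 16142 varves.
A: Extension rate ≈ 363.9 / 16142 = 0.023 mm per year.
Specimen B: 7677.1 mm / 0.023 mm per year = 333786.96 years ≈ 333787 varves.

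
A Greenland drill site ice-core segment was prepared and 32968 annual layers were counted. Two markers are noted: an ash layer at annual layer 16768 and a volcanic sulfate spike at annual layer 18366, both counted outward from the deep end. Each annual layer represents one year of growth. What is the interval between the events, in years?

1598 years

18366 − 16768 = 1598 annual layers lie between the two events.
That is 1598 years at one annual layer per year.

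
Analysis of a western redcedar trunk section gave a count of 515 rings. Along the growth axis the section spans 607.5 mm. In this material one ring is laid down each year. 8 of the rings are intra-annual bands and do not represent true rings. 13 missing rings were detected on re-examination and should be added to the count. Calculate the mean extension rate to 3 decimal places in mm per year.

1.168 mm per year

True ring count = 515 − 8 + 13 = 520.
607.5 mm over 520 years gives 607.5 / 520 ≈ 1.168 mm per year.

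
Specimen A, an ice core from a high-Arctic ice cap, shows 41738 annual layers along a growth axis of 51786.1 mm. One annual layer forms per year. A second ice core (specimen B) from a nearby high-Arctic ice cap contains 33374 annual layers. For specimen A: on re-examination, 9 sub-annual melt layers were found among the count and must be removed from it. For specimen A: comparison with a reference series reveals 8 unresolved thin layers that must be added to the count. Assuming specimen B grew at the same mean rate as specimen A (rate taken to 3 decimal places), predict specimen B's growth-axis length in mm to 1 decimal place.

41417.1 mm

Specimen A: correcting the raw count gives 41738 − 9 + 8 = 41737 true annual layers.
A: 51786.1 mm over 41737 years gives 51786.1 / 41737 ≈ 1.241 mm/yr.
B's length ≈ 1.241 × 33374 = 41417.1 mm.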